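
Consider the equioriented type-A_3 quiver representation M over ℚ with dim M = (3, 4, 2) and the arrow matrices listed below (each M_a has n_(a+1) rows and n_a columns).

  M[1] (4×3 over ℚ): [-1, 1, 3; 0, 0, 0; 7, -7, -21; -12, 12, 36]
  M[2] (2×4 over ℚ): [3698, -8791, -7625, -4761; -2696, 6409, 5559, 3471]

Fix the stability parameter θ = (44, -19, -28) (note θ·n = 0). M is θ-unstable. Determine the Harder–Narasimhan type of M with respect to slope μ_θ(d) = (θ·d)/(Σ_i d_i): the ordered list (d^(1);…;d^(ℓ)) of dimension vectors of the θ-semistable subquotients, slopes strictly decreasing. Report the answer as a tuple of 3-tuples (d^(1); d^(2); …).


Barcode: M ≅ I[1,1]^2, I[1,3], I[2,2]^2, I[2,3]. HN layers by μ_θ (4 steps, strictly decreasing):
  μ^(1)=44; μ^(2)=-1; μ^(3)=-19; μ^(4)=-47/2

((2, 0, 0); (1, 1, 1); (0, 2, 0); (0, 1, 1))


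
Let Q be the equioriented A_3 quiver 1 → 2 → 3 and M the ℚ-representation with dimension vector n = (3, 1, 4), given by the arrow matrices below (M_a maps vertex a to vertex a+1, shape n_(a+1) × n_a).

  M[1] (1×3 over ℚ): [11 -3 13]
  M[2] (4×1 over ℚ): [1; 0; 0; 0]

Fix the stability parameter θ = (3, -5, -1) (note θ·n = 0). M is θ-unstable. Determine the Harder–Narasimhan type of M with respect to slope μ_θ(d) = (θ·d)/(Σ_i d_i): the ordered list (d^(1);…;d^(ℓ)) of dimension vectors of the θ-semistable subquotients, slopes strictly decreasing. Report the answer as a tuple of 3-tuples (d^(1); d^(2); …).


Via rank(M_{q-1}∘⋯∘M_p): M ≅ I[1,1]^2, I[1,3], I[3,3]^3.
μ_θ-semistable layers: μ^(1)=3; μ^(2)=-1

((2, 0, 0); (1, 1, 4))


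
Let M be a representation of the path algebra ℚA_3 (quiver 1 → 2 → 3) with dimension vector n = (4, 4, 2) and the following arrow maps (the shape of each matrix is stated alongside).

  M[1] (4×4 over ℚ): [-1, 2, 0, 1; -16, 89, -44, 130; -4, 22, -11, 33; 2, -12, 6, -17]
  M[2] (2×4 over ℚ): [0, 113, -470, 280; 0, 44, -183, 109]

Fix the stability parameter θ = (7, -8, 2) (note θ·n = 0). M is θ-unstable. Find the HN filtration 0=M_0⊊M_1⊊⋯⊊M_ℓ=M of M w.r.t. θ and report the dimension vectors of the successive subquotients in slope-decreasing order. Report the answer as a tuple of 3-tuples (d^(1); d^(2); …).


Interval decomposition of M: I[1,2]^2, I[1,3]^2.
HN type (ℓ=2): μ^(1)=2; μ^(2)=-1/2

((0, 0, 2); (4, 4, 0))


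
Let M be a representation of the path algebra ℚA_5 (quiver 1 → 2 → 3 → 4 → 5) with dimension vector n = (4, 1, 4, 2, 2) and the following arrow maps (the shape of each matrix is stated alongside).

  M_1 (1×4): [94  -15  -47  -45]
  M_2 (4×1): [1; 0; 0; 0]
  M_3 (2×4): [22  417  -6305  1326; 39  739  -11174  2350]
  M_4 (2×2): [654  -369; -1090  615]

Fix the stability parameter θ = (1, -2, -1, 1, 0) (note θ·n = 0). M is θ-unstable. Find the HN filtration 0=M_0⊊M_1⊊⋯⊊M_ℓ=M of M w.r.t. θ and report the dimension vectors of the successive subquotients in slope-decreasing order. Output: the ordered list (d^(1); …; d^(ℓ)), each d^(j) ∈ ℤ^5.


Barcode: M ≅ I[1,1]^3, I[1,5], I[3,3]^2, I[3,4], I[5,5]. HN layers by μ_θ (5 steps, strictly decreasing):
  μ^(1)=1; μ^(2)=1/2; μ^(3)=0; μ^(4)=-2/3; μ^(5)=-1

((3, 0, 0, 1, 0); (0, 0, 0, 1, 1); (0, 0, 0, 0, 1); (1, 1, 1, 0, 0); (0, 0, 3, 0, 0))


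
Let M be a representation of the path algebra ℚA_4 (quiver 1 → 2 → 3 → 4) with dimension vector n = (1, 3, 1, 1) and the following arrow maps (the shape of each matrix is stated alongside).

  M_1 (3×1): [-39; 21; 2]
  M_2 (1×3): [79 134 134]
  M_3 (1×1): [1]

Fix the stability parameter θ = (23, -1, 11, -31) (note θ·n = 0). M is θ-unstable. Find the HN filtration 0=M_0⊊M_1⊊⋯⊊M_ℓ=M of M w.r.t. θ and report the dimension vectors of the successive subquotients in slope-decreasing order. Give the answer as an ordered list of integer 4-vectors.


Barcode: M ≅ I[1,4], I[2,2]^2. HN layers by μ_θ (2 steps, strictly decreasing):
  μ^(1)=1/2; μ^(2)=-1

((1, 1, 1, 1); (0, 2, 0, 0))


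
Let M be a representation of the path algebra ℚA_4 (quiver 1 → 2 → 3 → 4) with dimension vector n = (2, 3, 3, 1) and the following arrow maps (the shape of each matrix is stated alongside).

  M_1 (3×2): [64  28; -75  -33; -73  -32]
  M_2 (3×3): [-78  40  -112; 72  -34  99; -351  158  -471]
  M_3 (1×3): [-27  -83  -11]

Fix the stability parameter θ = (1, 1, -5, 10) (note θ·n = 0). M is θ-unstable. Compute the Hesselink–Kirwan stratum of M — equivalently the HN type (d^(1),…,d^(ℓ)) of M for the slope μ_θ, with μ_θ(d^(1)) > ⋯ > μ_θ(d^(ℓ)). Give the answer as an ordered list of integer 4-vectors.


Barcode: M ≅ I[1,2], I[1,3], I[2,4], I[3,3]. HN layers by μ_θ (5 steps, strictly decreasing):
  μ^(1)=10; μ^(2)=1; μ^(3)=-1; μ^(4)=-2; μ^(5)=-5

((0, 0, 0, 1); (1, 1, 0, 0); (1, 1, 1, 0); (0, 1, 1, 0); (0, 0, 1, 0))


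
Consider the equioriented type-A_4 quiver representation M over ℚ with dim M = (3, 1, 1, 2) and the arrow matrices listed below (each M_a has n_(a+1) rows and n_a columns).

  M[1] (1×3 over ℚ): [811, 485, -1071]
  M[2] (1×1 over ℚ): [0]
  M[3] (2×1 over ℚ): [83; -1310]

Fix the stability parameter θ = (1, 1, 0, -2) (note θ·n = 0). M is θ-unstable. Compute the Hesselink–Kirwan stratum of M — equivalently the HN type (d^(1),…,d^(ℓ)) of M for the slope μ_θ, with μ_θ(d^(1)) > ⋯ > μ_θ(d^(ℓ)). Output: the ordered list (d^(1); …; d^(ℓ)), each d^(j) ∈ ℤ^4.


Barcode: M ≅ I[1,1]^2, I[1,2], I[3,4], I[4,4]. HN layers by μ_θ (3 steps, strictly decreasing):
  μ^(1)=1; μ^(2)=-1; μ^(3)=-2

((3, 1, 0, 0); (0, 0, 1, 1); (0, 0, 0, 1))


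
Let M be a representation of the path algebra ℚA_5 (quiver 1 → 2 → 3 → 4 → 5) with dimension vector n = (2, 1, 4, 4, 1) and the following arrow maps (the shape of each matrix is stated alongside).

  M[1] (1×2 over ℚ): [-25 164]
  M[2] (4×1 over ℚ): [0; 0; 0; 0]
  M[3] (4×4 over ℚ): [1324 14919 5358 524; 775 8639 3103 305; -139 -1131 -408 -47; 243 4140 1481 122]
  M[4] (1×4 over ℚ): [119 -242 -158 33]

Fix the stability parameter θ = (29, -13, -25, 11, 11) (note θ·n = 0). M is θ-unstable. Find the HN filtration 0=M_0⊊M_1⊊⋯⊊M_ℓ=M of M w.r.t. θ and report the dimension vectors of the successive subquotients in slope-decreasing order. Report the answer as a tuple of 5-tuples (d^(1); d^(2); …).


Via rank(M_{q-1}∘⋯∘M_p): M ≅ I[1,1], I[1,2], I[3,4]^3, I[3,5].
μ_θ-semistable layers: μ^(1)=29; μ^(2)=11; μ^(3)=8; μ^(4)=-25

((1, 0, 0, 0, 0); (0, 0, 0, 4, 1); (1, 1, 0, 0, 0); (0, 0, 4, 0, 0))


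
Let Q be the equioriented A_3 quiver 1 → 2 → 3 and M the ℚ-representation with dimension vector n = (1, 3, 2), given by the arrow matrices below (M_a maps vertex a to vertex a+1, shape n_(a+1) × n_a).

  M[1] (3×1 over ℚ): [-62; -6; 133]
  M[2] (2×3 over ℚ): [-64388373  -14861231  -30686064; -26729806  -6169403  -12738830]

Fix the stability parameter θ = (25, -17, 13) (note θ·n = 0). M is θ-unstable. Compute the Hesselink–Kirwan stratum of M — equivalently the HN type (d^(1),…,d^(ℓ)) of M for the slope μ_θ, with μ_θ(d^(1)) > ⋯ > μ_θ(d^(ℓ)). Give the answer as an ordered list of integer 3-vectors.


Interval decomposition of M: I[1,2], I[2,3]^2.
HN type (ℓ=3): μ^(1)=13; μ^(2)=4; μ^(3)=-17

((0, 0, 2); (1, 1, 0); (0, 2, 0))


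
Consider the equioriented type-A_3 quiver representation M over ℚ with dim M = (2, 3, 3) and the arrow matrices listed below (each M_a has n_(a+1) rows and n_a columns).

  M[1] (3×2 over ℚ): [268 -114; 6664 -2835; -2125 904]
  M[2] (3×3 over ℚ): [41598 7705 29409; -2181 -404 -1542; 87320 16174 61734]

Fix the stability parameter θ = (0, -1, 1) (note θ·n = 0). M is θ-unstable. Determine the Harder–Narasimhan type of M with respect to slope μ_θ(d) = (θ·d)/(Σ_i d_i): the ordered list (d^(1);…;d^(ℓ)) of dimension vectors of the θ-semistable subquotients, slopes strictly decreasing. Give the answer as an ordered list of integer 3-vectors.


Interval decomposition of M: I[1,2], I[1,3], I[2,3], I[3,3].
HN type (ℓ=3): μ^(1)=1; μ^(2)=-1/2; μ^(3)=-1

((0, 0, 3); (2, 2, 0); (0, 1, 0))


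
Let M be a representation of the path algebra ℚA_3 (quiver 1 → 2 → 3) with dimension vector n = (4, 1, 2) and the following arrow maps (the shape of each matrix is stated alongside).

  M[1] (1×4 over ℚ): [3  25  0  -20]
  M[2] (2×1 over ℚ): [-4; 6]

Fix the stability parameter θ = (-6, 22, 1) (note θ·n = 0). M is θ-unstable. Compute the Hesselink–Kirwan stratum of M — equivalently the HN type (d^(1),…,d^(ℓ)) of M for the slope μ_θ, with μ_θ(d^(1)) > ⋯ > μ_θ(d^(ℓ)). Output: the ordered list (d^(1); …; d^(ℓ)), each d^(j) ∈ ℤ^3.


Interval decomposition of M: I[1,1]^3, I[1,3], I[3,3].
HN type (ℓ=3): μ^(1)=23/2; μ^(2)=1; μ^(3)=-6

((0, 1, 1); (0, 0, 1); (4, 0, 0))


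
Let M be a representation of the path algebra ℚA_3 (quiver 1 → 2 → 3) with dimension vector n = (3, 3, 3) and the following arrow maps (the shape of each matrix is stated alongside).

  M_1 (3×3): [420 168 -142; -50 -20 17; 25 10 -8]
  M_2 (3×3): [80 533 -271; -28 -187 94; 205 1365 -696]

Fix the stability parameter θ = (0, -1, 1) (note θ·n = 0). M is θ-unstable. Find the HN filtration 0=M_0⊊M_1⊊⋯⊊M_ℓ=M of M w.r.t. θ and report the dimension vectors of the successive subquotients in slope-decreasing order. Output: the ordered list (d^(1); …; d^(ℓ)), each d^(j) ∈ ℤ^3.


Interval decomposition of M: I[1,1], I[1,3]^2, I[2,3].
HN type (ℓ=4): μ^(1)=1; μ^(2)=0; μ^(3)=-1/2; μ^(4)=-1

((0, 0, 3); (1, 0, 0); (2, 2, 0); (0, 1, 0))


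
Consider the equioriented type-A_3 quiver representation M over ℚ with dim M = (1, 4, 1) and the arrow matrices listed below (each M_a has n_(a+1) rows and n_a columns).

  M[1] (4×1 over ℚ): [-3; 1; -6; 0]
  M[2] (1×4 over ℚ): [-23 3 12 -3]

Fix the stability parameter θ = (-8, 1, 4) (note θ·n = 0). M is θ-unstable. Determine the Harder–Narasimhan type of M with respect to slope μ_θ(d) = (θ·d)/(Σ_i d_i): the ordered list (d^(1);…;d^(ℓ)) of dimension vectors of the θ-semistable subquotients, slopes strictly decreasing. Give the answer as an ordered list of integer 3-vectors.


Via rank(M_{q-1}∘⋯∘M_p): M ≅ I[1,2], I[2,2]^2, I[2,3].
μ_θ-semistable layers: μ^(1)=4; μ^(2)=1; μ^(3)=-8

((0, 0, 1); (0, 4, 0); (1, 0, 0))


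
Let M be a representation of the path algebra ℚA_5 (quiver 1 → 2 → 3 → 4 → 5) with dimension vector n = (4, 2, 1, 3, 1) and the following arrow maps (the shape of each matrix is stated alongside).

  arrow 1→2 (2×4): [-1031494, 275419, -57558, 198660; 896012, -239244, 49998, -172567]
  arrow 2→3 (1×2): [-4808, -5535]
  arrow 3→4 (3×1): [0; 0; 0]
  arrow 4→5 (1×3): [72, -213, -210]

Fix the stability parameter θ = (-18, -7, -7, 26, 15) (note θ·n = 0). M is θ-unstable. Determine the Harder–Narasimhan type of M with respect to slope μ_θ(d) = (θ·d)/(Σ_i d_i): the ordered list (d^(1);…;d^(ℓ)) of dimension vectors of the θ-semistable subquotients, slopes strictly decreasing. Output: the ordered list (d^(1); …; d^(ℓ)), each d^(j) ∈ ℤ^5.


Interval decomposition of M: I[1,1]^2, I[1,2], I[1,3], I[4,4]^2, I[4,5].
HN type (ℓ=4): μ^(1)=26; μ^(2)=41/2; μ^(3)=-7; μ^(4)=-18

((0, 0, 0, 2, 0); (0, 0, 0, 1, 1); (0, 2, 1, 0, 0); (4, 0, 0, 0, 0))


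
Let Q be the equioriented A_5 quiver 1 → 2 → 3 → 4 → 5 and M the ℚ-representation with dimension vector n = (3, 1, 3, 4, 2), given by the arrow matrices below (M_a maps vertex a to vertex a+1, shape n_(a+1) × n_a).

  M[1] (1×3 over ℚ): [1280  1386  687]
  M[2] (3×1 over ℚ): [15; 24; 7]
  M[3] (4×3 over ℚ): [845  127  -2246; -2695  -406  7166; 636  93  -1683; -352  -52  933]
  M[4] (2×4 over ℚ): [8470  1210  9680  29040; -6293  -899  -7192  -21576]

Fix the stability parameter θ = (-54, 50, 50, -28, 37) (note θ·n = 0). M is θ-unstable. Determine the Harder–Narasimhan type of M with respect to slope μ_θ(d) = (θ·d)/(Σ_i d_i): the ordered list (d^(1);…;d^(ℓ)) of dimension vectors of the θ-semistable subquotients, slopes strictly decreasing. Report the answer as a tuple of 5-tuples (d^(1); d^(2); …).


Via rank(M_{q-1}∘⋯∘M_p): M ≅ I[1,1]^2, I[1,4], I[3,4], I[3,5], I[4,4], I[5,5].
μ_θ-semistable layers: μ^(1)=37; μ^(2)=24; μ^(3)=11; μ^(4)=-28; μ^(5)=-54

((0, 0, 0, 0, 2); (0, 1, 1, 1, 0); (0, 0, 2, 2, 0); (0, 0, 0, 1, 0); (3, 0, 0, 0, 0))


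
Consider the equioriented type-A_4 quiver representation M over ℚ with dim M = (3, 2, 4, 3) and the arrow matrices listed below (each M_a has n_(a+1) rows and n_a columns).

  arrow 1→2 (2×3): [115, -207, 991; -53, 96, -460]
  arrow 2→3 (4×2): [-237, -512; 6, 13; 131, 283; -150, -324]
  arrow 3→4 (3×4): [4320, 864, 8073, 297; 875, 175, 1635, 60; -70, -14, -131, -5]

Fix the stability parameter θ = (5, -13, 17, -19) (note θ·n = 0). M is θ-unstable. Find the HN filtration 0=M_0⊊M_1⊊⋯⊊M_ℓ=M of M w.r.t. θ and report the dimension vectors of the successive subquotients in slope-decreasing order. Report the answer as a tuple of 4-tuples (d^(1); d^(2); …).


Via rank(M_{q-1}∘⋯∘M_p): M ≅ I[1,1], I[1,3], I[1,4], I[3,3], I[3,4], I[4,4].
μ_θ-semistable layers: μ^(1)=17; μ^(2)=5; μ^(3)=-1; μ^(4)=-4; μ^(5)=-19

((0, 0, 2, 0); (1, 0, 0, 0); (0, 0, 2, 2); (2, 2, 0, 0); (0, 0, 0, 1))


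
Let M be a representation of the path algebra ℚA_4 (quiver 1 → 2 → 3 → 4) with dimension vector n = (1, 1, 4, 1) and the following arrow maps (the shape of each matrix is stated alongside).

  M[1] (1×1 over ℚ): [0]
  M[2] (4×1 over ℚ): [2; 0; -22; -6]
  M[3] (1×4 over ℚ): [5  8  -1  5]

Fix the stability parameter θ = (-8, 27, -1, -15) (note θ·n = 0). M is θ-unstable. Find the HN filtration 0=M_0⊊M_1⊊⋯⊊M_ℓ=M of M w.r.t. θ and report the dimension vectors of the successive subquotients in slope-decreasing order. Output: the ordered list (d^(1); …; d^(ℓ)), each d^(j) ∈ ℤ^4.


Via rank(M_{q-1}∘⋯∘M_p): M ≅ I[1,1], I[2,4], I[3,3]^3.
μ_θ-semistable layers: μ^(1)=11/3; μ^(2)=-1; μ^(3)=-8

((0, 1, 1, 1); (0, 0, 3, 0); (1, 0, 0, 0))


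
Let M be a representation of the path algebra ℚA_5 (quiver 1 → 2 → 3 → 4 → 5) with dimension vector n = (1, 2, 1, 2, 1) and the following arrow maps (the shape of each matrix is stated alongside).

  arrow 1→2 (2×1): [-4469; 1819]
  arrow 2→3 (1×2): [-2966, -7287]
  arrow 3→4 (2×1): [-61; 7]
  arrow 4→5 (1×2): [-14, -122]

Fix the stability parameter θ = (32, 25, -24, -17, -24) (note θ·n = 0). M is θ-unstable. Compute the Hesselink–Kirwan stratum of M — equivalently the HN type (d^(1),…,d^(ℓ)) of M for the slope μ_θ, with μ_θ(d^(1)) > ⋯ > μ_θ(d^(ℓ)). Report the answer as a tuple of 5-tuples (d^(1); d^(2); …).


Via rank(M_{q-1}∘⋯∘M_p): M ≅ I[1,4], I[2,2], I[4,5].
μ_θ-semistable layers: μ^(1)=25; μ^(2)=4; μ^(3)=-41/2

((0, 1, 0, 0, 0); (1, 1, 1, 1, 0); (0, 0, 0, 1, 1))


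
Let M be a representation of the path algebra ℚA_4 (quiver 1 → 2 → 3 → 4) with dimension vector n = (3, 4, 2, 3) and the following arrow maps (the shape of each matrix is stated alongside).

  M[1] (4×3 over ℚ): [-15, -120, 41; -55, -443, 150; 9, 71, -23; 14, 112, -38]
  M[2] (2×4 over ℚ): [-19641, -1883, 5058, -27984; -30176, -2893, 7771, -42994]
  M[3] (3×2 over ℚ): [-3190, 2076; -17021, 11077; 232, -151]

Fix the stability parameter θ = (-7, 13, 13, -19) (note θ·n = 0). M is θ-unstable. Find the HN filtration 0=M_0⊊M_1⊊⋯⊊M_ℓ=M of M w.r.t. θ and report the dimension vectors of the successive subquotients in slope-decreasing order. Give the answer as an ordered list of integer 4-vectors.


Interval decomposition of M: I[1,2], I[1,4]^2, I[2,2], I[4,4].
HN type (ℓ=4): μ^(1)=13; μ^(2)=7/3; μ^(3)=-7; μ^(4)=-19

((0, 2, 0, 0); (0, 2, 2, 2); (3, 0, 0, 0); (0, 0, 0, 1))


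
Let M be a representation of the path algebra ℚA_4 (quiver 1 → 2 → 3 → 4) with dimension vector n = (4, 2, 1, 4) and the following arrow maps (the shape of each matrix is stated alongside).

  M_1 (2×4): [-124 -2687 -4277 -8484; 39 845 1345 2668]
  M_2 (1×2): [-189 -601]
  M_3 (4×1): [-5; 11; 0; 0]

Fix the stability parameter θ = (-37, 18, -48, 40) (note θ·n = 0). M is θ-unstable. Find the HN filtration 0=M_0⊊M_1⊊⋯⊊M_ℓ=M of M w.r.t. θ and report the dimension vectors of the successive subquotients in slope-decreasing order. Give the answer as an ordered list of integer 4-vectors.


Via rank(M_{q-1}∘⋯∘M_p): M ≅ I[1,1]^2, I[1,2], I[1,4], I[4,4]^3.
μ_θ-semistable layers: μ^(1)=40; μ^(2)=18; μ^(3)=-15; μ^(4)=-37

((0, 0, 0, 4); (0, 1, 0, 0); (0, 1, 1, 0); (4, 0, 0, 0))


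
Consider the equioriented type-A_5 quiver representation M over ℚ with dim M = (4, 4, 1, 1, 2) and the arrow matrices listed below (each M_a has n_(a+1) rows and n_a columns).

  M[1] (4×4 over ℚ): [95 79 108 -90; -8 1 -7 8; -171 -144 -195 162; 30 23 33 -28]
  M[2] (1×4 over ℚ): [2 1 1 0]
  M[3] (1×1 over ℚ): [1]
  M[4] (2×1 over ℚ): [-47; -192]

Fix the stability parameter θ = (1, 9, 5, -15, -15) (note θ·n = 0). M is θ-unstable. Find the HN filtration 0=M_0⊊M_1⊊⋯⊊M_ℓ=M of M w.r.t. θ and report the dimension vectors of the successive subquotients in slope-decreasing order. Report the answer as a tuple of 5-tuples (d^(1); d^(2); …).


Via rank(M_{q-1}∘⋯∘M_p): M ≅ I[1,1], I[1,2]^2, I[1,5], I[2,2], I[5,5].
μ_θ-semistable layers: μ^(1)=9; μ^(2)=1; μ^(3)=-3; μ^(4)=-15

((0, 3, 0, 0, 0); (3, 0, 0, 0, 0); (1, 1, 1, 1, 1); (0, 0, 0, 0, 1))


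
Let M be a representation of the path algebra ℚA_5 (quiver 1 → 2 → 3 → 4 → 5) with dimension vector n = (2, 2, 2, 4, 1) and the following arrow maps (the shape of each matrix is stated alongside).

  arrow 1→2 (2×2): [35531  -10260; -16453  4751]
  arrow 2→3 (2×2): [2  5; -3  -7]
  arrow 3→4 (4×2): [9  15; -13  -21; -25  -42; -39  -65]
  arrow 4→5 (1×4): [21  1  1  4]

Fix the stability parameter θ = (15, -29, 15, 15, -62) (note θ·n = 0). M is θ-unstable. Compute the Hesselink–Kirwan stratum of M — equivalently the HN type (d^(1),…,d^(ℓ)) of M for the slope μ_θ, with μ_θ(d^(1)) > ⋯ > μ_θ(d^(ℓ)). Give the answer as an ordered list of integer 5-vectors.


Interval decomposition of M: I[1,4], I[1,5], I[4,4]^2.
HN type (ℓ=3): μ^(1)=15; μ^(2)=-7; μ^(3)=-46/5

((0, 0, 1, 3, 0); (1, 1, 0, 0, 0); (1, 1, 1, 1, 1))


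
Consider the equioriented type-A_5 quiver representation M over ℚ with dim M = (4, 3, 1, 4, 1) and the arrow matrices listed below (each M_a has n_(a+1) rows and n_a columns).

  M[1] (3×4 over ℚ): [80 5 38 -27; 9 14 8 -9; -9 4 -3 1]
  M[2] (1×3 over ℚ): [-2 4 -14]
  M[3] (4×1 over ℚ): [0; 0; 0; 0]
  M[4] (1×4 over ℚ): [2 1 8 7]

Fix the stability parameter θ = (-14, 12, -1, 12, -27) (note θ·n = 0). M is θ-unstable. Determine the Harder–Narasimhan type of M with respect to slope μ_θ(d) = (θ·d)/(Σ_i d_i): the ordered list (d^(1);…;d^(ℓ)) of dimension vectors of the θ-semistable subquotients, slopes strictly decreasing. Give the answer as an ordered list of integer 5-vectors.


Barcode: M ≅ I[1,1], I[1,2]^2, I[1,3], I[4,4]^3, I[4,5]. HN layers by μ_θ (4 steps, strictly decreasing):
  μ^(1)=12; μ^(2)=11/2; μ^(3)=-15/2; μ^(4)=-14

((0, 2, 0, 3, 0); (0, 1, 1, 0, 0); (0, 0, 0, 1, 1); (4, 0, 0, 0, 0))


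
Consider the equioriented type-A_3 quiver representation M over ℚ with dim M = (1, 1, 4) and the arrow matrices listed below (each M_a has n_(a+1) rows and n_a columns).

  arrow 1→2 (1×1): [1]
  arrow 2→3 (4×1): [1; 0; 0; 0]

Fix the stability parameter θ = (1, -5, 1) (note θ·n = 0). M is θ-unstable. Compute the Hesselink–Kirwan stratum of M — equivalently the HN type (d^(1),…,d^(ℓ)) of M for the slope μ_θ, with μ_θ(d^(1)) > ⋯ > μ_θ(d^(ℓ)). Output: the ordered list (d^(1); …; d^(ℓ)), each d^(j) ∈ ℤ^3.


Barcode: M ≅ I[1,3], I[3,3]^3. HN layers by μ_θ (2 steps, strictly decreasing):
  μ^(1)=1; μ^(2)=-2

((0, 0, 4); (1, 1, 0))


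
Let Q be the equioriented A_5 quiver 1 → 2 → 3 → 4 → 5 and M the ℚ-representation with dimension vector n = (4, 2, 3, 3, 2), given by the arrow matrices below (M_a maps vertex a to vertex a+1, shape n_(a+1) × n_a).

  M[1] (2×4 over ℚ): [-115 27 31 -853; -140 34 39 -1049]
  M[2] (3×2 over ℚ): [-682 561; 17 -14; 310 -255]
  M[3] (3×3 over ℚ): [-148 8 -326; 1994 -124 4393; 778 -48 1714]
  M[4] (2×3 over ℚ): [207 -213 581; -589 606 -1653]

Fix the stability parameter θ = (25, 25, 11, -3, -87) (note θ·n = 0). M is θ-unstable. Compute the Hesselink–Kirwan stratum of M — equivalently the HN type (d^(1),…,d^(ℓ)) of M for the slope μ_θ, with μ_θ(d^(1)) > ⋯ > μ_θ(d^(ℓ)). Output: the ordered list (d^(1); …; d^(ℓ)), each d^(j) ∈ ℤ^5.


Via rank(M_{q-1}∘⋯∘M_p): M ≅ I[1,1]^2, I[1,3], I[1,5], I[3,5], I[4,4].
μ_θ-semistable layers: μ^(1)=25; μ^(2)=61/3; μ^(3)=-3; μ^(4)=-29/5; μ^(5)=-79/3

((2, 0, 0, 0, 0); (1, 1, 1, 0, 0); (0, 0, 0, 1, 0); (1, 1, 1, 1, 1); (0, 0, 1, 1, 1))


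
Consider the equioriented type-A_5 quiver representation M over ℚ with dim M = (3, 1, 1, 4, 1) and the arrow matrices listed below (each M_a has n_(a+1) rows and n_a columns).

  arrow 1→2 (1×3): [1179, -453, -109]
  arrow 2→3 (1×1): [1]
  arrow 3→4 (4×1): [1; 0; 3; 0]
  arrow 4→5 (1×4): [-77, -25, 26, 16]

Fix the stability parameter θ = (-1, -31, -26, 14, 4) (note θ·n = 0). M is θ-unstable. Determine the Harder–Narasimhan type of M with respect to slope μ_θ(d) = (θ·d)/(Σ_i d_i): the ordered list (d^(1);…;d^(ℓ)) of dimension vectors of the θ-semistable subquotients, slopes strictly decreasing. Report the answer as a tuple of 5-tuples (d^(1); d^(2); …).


Via rank(M_{q-1}∘⋯∘M_p): M ≅ I[1,1]^2, I[1,5], I[4,4]^3.
μ_θ-semistable layers: μ^(1)=14; μ^(2)=9; μ^(3)=-1; μ^(4)=-58/3

((0, 0, 0, 3, 0); (0, 0, 0, 1, 1); (2, 0, 0, 0, 0); (1, 1, 1, 0, 0))


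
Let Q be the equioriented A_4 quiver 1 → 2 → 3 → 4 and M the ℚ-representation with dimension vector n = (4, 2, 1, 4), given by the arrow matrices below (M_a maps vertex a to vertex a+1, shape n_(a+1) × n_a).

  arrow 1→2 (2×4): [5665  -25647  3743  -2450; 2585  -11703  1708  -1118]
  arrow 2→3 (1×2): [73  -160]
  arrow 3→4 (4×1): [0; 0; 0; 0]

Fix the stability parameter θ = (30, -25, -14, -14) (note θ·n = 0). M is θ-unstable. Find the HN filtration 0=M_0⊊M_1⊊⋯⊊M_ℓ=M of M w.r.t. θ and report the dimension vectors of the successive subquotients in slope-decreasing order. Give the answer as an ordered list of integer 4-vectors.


Interval decomposition of M: I[1,1]^2, I[1,2], I[1,3], I[4,4]^4.
HN type (ℓ=4): μ^(1)=30; μ^(2)=5/2; μ^(3)=-3; μ^(4)=-14

((2, 0, 0, 0); (1, 1, 0, 0); (1, 1, 1, 0); (0, 0, 0, 4))


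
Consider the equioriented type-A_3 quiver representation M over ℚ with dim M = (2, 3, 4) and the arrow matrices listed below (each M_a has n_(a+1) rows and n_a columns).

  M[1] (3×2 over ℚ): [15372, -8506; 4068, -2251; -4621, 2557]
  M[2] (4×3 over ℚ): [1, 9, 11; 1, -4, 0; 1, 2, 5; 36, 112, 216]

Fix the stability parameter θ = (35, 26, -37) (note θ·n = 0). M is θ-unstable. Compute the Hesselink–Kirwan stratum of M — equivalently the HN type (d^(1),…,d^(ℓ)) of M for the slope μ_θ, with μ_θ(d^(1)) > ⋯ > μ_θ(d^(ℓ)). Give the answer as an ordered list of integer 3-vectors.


Interval decomposition of M: I[1,3]^2, I[2,3], I[3,3].
HN type (ℓ=3): μ^(1)=8; μ^(2)=-11/2; μ^(3)=-37

((2, 2, 2); (0, 1, 1); (0, 0, 1))


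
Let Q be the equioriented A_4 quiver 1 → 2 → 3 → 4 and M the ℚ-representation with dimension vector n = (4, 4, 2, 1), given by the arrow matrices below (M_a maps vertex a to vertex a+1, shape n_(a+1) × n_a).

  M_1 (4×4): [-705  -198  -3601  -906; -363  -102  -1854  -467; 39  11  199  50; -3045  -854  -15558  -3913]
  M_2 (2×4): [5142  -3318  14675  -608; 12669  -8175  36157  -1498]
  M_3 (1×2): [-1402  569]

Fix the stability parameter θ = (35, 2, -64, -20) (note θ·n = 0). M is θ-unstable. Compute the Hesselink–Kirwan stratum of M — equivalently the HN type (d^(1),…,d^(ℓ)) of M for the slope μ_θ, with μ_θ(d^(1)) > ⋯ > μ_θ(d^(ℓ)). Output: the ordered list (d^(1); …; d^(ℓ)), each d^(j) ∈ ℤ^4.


Via rank(M_{q-1}∘⋯∘M_p): M ≅ I[1,1], I[1,2], I[1,3], I[1,4], I[2,2].
μ_θ-semistable layers: μ^(1)=35; μ^(2)=37/2; μ^(3)=2; μ^(4)=-9; μ^(5)=-47/4

((1, 0, 0, 0); (1, 1, 0, 0); (0, 1, 0, 0); (1, 1, 1, 0); (1, 1, 1, 1))


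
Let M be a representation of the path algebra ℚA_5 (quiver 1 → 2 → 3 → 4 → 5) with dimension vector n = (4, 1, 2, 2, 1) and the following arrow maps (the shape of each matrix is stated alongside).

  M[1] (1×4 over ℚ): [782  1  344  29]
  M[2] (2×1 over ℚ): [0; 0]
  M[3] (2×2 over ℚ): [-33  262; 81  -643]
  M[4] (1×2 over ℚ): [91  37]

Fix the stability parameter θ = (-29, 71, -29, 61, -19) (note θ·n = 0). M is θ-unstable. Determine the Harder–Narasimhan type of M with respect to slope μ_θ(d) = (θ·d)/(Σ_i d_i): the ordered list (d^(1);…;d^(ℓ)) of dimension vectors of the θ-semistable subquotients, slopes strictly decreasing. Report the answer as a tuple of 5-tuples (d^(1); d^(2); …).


Interval decomposition of M: I[1,1]^3, I[1,2], I[3,4], I[3,5].
HN type (ℓ=4): μ^(1)=71; μ^(2)=61; μ^(3)=21; μ^(4)=-29

((0, 1, 0, 0, 0); (0, 0, 0, 1, 0); (0, 0, 0, 1, 1); (4, 0, 2, 0, 0))


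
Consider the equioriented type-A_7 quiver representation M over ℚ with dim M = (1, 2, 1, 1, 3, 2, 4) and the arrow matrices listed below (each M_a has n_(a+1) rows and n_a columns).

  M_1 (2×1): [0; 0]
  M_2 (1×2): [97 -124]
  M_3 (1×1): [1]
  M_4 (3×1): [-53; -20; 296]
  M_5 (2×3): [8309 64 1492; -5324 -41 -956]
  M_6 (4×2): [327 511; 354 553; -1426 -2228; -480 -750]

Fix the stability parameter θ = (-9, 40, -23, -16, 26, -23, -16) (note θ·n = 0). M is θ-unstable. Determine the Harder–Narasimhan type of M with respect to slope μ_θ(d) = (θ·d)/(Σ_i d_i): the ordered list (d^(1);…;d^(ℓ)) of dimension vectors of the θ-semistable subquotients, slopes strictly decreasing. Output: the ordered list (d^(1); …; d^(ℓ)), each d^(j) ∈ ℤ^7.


Via rank(M_{q-1}∘⋯∘M_p): M ≅ I[1,1], I[2,2], I[2,7], I[5,5], I[5,7], I[7,7]^2.
μ_θ-semistable layers: μ^(1)=40; μ^(2)=26; μ^(3)=-2; μ^(4)=-13/3; μ^(5)=-9; μ^(6)=-16

((0, 1, 0, 0, 0, 0, 0); (0, 0, 0, 0, 1, 0, 0); (0, 1, 1, 1, 1, 1, 1); (0, 0, 0, 0, 1, 1, 1); (1, 0, 0, 0, 0, 0, 0); (0, 0, 0, 0, 0, 0, 2))


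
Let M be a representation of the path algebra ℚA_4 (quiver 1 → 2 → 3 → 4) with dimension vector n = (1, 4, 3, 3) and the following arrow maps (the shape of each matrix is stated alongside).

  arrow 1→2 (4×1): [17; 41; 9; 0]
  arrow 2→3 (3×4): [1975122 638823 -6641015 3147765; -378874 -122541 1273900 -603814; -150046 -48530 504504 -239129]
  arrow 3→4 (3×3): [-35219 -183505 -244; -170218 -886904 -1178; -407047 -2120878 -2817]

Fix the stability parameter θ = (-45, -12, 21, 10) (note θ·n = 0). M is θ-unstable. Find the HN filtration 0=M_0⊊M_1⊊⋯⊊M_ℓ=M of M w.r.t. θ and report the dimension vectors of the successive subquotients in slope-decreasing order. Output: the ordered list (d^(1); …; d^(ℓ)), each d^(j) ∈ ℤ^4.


Interval decomposition of M: I[1,4], I[2,2], I[2,3], I[2,4], I[4,4].
HN type (ℓ=5): μ^(1)=21; μ^(2)=31/2; μ^(3)=10; μ^(4)=-12; μ^(5)=-45

((0, 0, 1, 0); (0, 0, 2, 2); (0, 0, 0, 1); (0, 4, 0, 0); (1, 0, 0, 0))


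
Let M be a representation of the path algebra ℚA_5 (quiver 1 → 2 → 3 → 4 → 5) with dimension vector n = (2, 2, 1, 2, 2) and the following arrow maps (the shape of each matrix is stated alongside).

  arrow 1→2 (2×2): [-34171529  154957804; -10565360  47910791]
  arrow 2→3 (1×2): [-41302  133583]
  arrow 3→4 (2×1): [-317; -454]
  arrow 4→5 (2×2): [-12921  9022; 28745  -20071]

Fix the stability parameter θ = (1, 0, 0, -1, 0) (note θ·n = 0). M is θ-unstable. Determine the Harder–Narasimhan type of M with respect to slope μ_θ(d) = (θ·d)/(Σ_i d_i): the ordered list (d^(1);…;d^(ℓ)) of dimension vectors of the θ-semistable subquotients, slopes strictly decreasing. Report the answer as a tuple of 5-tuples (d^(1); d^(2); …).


Barcode: M ≅ I[1,2], I[1,5], I[4,5]. HN layers by μ_θ (3 steps, strictly decreasing):
  μ^(1)=1/2; μ^(2)=0; μ^(3)=-1

((1, 1, 0, 0, 0); (1, 1, 1, 1, 2); (0, 0, 0, 1, 0))


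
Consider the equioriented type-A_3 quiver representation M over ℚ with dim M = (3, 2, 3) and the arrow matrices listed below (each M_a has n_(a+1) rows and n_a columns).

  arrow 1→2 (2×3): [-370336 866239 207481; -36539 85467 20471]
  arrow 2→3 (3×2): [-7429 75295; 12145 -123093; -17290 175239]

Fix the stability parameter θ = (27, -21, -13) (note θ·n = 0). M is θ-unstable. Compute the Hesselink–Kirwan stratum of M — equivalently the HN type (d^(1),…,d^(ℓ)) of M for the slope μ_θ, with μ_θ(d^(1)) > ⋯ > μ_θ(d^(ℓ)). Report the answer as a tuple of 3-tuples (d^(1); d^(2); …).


Via rank(M_{q-1}∘⋯∘M_p): M ≅ I[1,1], I[1,3]^2, I[3,3].
μ_θ-semistable layers: μ^(1)=27; μ^(2)=-7/3; μ^(3)=-13

((1, 0, 0); (2, 2, 2); (0, 0, 1))


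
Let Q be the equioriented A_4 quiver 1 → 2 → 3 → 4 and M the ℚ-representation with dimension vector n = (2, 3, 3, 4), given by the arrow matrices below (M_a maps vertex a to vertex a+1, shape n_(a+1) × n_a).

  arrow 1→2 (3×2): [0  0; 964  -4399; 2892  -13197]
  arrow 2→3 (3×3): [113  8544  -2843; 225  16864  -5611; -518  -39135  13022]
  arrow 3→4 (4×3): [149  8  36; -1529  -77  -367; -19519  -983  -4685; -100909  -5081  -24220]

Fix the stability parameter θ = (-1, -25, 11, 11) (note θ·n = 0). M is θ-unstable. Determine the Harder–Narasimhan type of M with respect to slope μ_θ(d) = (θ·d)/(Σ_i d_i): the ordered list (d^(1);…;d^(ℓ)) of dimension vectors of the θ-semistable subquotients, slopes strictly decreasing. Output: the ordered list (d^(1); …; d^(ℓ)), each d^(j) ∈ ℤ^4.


Barcode: M ≅ I[1,1], I[1,4], I[2,2], I[2,4], I[3,4], I[4,4]. HN layers by μ_θ (4 steps, strictly decreasing):
  μ^(1)=11; μ^(2)=-1; μ^(3)=-13; μ^(4)=-25

((0, 0, 3, 4); (1, 0, 0, 0); (1, 1, 0, 0); (0, 2, 0, 0))


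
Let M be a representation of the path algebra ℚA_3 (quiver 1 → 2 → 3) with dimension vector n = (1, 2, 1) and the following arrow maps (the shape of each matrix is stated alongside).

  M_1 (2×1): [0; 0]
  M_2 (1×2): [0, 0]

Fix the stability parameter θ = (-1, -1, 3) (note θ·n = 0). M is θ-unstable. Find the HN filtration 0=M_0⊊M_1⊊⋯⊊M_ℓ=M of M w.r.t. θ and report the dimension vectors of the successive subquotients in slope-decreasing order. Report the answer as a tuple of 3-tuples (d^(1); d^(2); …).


Interval decomposition of M: I[1,1], I[2,2]^2, I[3,3].
HN type (ℓ=2): μ^(1)=3; μ^(2)=-1

((0, 0, 1); (1, 2, 0))


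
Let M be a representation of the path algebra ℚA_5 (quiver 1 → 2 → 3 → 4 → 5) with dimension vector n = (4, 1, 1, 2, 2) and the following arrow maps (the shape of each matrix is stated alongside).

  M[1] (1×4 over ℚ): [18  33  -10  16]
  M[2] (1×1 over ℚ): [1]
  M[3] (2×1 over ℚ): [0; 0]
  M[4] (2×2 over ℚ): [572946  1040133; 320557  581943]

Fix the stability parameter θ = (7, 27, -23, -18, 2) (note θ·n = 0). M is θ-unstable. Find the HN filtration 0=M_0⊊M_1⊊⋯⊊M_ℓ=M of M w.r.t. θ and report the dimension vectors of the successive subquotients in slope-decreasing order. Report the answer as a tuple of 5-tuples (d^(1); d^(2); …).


Interval decomposition of M: I[1,1]^3, I[1,3], I[4,5]^2.
HN type (ℓ=4): μ^(1)=7; μ^(2)=11/3; μ^(3)=2; μ^(4)=-18

((3, 0, 0, 0, 0); (1, 1, 1, 0, 0); (0, 0, 0, 0, 2); (0, 0, 0, 2, 0))


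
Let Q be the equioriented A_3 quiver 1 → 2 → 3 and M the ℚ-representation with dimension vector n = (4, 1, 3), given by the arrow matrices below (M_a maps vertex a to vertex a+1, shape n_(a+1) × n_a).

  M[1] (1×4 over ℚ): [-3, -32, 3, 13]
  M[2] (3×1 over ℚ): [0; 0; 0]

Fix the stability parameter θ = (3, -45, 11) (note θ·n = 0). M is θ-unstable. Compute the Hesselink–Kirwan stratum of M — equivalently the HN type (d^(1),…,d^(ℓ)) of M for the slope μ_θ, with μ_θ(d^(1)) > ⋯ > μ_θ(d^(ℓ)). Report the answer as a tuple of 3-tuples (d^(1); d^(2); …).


Barcode: M ≅ I[1,1]^3, I[1,2], I[3,3]^3. HN layers by μ_θ (3 steps, strictly decreasing):
  μ^(1)=11; μ^(2)=3; μ^(3)=-21

((0, 0, 3); (3, 0, 0); (1, 1, 0))


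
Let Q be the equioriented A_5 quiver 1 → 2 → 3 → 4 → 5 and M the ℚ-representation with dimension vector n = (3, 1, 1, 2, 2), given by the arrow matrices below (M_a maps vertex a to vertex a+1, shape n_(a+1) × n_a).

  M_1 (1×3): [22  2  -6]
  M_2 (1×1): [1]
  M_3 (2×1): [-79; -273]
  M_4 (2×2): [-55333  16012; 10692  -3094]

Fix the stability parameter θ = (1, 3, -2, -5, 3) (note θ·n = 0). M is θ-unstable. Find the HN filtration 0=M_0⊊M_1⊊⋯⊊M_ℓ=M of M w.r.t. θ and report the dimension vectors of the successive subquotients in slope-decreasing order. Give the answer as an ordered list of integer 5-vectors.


Via rank(M_{q-1}∘⋯∘M_p): M ≅ I[1,1]^2, I[1,5], I[4,5].
μ_θ-semistable layers: μ^(1)=3; μ^(2)=1; μ^(3)=-3/4; μ^(4)=-5

((0, 0, 0, 0, 2); (2, 0, 0, 0, 0); (1, 1, 1, 1, 0); (0, 0, 0, 1, 0))


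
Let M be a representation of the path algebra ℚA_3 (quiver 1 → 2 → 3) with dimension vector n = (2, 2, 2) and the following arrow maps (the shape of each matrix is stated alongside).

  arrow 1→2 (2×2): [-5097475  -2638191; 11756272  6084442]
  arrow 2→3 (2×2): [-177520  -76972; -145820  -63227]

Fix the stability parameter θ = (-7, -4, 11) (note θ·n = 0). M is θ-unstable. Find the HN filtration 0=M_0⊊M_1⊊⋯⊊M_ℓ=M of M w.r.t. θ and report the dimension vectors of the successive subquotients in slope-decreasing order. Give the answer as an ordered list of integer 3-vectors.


Via rank(M_{q-1}∘⋯∘M_p): M ≅ I[1,2], I[1,3], I[3,3].
μ_θ-semistable layers: μ^(1)=11; μ^(2)=-4; μ^(3)=-7

((0, 0, 2); (0, 2, 0); (2, 0, 0))


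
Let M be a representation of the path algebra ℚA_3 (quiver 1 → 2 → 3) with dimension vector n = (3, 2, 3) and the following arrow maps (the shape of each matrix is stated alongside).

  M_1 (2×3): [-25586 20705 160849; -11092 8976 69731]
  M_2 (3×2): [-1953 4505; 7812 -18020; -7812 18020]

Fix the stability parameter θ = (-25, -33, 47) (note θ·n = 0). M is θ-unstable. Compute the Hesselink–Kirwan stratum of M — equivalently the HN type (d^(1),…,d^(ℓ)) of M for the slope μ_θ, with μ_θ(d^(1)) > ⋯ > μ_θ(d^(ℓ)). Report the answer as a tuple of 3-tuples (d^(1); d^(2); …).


Barcode: M ≅ I[1,1], I[1,2], I[1,3], I[3,3]^2. HN layers by μ_θ (3 steps, strictly decreasing):
  μ^(1)=47; μ^(2)=-25; μ^(3)=-29

((0, 0, 3); (1, 0, 0); (2, 2, 0))


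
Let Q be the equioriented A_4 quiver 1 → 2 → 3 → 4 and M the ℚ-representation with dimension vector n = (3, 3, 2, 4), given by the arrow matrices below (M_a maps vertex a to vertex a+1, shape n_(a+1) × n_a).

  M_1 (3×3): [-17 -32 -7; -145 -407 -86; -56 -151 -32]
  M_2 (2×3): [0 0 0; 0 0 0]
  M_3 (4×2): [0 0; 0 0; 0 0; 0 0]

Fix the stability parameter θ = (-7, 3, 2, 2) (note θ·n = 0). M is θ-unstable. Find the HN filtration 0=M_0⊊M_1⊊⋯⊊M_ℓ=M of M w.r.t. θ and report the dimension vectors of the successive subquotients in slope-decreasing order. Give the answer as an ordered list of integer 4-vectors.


Via rank(M_{q-1}∘⋯∘M_p): M ≅ I[1,2]^3, I[3,3]^2, I[4,4]^4.
μ_θ-semistable layers: μ^(1)=3; μ^(2)=2; μ^(3)=-7

((0, 3, 0, 0); (0, 0, 2, 4); (3, 0, 0, 0))


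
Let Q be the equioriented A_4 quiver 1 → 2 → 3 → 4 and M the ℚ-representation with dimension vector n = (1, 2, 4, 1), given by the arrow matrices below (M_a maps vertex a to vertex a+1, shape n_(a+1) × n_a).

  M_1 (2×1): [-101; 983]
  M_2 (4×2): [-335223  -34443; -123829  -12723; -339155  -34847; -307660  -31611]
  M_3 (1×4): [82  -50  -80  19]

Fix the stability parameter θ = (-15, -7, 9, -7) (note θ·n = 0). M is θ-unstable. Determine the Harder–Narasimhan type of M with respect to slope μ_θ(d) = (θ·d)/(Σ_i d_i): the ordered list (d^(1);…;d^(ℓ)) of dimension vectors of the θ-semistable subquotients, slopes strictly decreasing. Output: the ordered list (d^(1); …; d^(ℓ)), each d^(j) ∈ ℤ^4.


Via rank(M_{q-1}∘⋯∘M_p): M ≅ I[1,4], I[2,3], I[3,3]^2.
μ_θ-semistable layers: μ^(1)=9; μ^(2)=1; μ^(3)=-7; μ^(4)=-15

((0, 0, 3, 0); (0, 0, 1, 1); (0, 2, 0, 0); (1, 0, 0, 0))


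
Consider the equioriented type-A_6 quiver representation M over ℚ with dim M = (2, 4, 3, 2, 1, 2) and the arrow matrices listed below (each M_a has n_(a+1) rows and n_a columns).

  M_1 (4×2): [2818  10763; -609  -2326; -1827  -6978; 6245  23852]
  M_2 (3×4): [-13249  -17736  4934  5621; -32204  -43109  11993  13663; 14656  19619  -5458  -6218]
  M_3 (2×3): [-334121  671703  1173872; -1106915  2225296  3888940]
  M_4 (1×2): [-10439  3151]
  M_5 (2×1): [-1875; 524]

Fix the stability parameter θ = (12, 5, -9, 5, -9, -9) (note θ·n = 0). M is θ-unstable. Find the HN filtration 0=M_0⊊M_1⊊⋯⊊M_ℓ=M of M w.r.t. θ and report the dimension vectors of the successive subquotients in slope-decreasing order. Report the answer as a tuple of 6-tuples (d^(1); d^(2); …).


Barcode: M ≅ I[1,4], I[1,6], I[2,2], I[2,3], I[6,6]. HN layers by μ_θ (5 steps, strictly decreasing):
  μ^(1)=5; μ^(2)=8/3; μ^(3)=-5/6; μ^(4)=-2; μ^(5)=-9

((0, 1, 0, 1, 0, 0); (1, 1, 1, 0, 0, 0); (1, 1, 1, 1, 1, 1); (0, 1, 1, 0, 0, 0); (0, 0, 0, 0, 0, 1))


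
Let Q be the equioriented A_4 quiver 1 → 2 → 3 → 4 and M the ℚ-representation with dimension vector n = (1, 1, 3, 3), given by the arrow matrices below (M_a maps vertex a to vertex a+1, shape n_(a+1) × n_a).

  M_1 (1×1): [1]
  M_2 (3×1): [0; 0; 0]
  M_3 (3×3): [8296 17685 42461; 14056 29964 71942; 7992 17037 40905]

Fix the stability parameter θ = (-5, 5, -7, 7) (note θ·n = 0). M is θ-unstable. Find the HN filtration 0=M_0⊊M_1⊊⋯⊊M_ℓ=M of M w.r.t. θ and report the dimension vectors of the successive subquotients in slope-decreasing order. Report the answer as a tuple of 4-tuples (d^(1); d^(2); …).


Interval decomposition of M: I[1,2], I[3,3], I[3,4]^2, I[4,4].
HN type (ℓ=4): μ^(1)=7; μ^(2)=5; μ^(3)=-5; μ^(4)=-7

((0, 0, 0, 3); (0, 1, 0, 0); (1, 0, 0, 0); (0, 0, 3, 0))


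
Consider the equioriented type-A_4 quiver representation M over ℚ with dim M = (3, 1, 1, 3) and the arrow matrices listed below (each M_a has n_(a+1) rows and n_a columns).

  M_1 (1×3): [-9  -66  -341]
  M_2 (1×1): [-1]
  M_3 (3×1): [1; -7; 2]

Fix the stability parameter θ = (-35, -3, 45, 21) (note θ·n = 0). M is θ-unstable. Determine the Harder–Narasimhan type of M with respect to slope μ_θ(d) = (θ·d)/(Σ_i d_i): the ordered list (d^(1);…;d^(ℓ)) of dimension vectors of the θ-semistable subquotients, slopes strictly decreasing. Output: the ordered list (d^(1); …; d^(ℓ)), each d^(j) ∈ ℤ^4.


Via rank(M_{q-1}∘⋯∘M_p): M ≅ I[1,1]^2, I[1,4], I[4,4]^2.
μ_θ-semistable layers: μ^(1)=33; μ^(2)=21; μ^(3)=-3; μ^(4)=-35

((0, 0, 1, 1); (0, 0, 0, 2); (0, 1, 0, 0); (3, 0, 0, 0))


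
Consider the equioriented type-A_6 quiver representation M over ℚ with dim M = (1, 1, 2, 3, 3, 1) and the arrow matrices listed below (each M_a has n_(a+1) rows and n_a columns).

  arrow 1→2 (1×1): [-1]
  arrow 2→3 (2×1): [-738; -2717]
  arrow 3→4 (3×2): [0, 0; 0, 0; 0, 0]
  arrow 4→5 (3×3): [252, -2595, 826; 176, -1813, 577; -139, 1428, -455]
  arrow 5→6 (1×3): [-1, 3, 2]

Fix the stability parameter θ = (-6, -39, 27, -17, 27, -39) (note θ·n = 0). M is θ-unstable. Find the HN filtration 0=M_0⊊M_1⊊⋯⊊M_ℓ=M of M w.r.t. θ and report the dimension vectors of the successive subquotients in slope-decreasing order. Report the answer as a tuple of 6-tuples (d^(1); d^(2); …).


Via rank(M_{q-1}∘⋯∘M_p): M ≅ I[1,3], I[3,3], I[4,5]^2, I[4,6].
μ_θ-semistable layers: μ^(1)=27; μ^(2)=-6; μ^(3)=-17; μ^(4)=-45/2

((0, 0, 2, 0, 2, 0); (0, 0, 0, 0, 1, 1); (0, 0, 0, 3, 0, 0); (1, 1, 0, 0, 0, 0))
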